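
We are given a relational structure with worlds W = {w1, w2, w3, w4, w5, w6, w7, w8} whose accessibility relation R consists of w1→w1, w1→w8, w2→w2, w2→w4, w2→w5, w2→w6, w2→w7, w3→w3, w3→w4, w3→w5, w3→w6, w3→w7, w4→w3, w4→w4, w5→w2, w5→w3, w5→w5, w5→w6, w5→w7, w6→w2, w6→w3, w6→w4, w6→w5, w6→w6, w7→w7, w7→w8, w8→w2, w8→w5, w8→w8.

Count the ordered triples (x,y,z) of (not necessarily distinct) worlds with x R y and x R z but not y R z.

36

Enumerating: (w1,w8,w1), (w2,w4,w2), (w2,w4,w5), (w2,w4,w6), (w2,w4,w7), (w2,w5,w4), (w2,w6,w7), (w2,w7,w2), (w2,w7,w4), (w2,w7,w5), (w2,w7,w6), (w3,w4,w5), … and 24 more.
Total: 36.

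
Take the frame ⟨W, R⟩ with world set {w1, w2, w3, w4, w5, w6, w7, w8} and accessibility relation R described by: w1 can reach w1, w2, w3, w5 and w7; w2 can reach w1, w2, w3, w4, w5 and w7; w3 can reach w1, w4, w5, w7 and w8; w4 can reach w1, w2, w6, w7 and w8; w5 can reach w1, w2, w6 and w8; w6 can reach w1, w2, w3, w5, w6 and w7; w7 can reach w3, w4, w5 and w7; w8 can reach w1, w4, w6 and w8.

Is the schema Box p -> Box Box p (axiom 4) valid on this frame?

The schema 4 characterises exactly the transitive frames.
Transitive: no — w1 R w2 and w2 R w4, but not w1 R w4.

No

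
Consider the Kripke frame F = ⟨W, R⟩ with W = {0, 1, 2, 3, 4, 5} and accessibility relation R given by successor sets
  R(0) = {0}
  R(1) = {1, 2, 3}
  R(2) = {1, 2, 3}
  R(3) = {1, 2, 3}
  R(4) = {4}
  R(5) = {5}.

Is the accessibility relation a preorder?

Yes

Reflexive: yes — every world is R-related to itself.
Transitive: yes — every two-step R-path is closed by a direct edge.
So R is a preorder.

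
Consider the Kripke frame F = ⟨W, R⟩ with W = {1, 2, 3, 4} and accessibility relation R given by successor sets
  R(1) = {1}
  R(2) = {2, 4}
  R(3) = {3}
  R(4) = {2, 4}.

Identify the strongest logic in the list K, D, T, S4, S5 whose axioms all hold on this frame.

S5

Serial (axiom D): yes — every world has a successor (e.g. 1 R 1).
Reflexive (axiom T): yes — every world is R-related to itself.
Transitive (axiom 4): yes — every two-step R-path is closed by a direct edge.
Euclidean (axiom 5): yes — any two successors of a common world are R-related.
So F validates K, D, T, S4, S5. The strongest is S5.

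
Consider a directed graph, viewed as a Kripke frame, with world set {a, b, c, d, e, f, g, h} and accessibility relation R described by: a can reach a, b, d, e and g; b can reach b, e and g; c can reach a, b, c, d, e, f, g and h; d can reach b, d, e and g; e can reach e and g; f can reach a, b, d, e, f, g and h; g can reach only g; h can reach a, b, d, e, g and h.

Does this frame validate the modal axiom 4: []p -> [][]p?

The schema 4 characterises exactly the transitive frames.
Transitive: yes — every two-step R-path is closed by a direct edge.

Yes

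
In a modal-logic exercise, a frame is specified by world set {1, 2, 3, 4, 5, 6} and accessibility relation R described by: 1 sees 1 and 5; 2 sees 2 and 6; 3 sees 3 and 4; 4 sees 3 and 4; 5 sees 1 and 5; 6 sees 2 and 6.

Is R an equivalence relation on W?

Reflexive: yes — every world is R-related to itself.
Symmetric: yes — every pair in R has its reverse in R.
Transitive: yes — every two-step R-path is closed by a direct edge.
So R is an equivalence relation.

Yes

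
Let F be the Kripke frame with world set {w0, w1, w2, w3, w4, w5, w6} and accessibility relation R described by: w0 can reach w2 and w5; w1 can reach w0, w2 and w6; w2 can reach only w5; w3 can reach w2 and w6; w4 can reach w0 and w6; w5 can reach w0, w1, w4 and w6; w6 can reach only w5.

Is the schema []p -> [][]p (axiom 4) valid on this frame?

The schema 4 characterises exactly the transitive frames.
Transitive: no — w0 R w5 and w5 R w1, but not w0 R w1.

No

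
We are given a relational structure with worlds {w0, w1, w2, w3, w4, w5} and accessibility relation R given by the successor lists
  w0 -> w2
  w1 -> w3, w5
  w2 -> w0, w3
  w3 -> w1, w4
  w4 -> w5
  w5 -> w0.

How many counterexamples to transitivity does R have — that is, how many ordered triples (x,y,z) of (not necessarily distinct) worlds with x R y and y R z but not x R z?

13

Enumerating: (w0,w2,w0), (w0,w2,w3), (w1,w3,w1), (w1,w3,w4), (w1,w5,w0), (w2,w0,w2), (w2,w3,w1), (w2,w3,w4), (w3,w1,w3), (w3,w1,w5), (w3,w4,w5), (w4,w5,w0), (w5,w0,w2).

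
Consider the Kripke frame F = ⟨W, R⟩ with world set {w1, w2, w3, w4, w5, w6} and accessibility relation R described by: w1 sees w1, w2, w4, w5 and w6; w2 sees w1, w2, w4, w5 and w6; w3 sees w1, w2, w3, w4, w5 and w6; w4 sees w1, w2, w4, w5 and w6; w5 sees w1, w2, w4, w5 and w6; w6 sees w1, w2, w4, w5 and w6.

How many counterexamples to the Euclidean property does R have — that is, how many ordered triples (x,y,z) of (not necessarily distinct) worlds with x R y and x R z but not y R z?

5

Enumerating: (w3,w1,w3), (w3,w2,w3), (w3,w4,w3), (w3,w5,w3), (w3,w6,w3).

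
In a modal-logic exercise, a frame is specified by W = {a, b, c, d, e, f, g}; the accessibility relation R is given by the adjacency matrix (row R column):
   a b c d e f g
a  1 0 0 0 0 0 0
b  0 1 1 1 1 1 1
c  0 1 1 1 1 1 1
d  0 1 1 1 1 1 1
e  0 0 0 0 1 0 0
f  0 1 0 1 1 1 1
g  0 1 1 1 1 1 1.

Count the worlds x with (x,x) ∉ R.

0

R is reflexive; there are no such worlds.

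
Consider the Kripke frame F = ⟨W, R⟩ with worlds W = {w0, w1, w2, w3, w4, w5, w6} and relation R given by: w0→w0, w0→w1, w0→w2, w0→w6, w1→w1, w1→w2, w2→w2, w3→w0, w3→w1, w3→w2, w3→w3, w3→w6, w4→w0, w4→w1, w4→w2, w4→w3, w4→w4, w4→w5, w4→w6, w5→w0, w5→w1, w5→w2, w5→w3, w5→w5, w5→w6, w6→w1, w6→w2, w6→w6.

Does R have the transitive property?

Transitive: yes — every two-step R-path is closed by a direct edge.

Yes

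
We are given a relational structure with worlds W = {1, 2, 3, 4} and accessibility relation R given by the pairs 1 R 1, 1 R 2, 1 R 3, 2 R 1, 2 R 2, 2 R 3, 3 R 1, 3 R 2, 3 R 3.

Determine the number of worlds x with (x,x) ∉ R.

1

Enumerating: 4.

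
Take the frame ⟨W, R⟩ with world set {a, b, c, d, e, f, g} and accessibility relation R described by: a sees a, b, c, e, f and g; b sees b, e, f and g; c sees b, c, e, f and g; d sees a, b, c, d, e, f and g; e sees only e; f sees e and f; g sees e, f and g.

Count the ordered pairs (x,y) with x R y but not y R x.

21

Enumerating: (a,b), (a,c), (a,e), (a,f), (a,g), (b,e), (b,f), (b,g), (c,b), (c,e), (c,f), (c,g), … and 9 more.
Total: 21.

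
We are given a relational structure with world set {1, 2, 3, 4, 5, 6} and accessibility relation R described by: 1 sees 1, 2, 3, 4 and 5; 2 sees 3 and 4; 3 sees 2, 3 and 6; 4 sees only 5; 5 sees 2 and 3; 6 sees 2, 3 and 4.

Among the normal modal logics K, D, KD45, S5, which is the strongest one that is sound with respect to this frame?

Serial (axiom D): yes — every world has a successor (e.g. 1 R 1).
Euclidean (axiom 5): no — 1 R 2 and 1 R 5, but not 2 R 5.
Transitive (axiom 4): no — 1 R 3 and 3 R 6, but not 1 R 6.
Reflexive (axiom T): no — 2 is not related to itself.
So F validates K, D; KD45 would additionally require R to be Euclidean and transitive. The strongest is D.

D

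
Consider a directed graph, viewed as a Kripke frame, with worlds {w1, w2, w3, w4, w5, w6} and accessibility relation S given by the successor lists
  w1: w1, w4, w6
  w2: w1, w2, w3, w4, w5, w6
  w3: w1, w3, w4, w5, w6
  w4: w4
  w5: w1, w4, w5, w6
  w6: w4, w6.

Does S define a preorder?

Reflexive: yes — every world is S-related to itself.
Transitive: yes — every two-step S-path is closed by a direct edge.
So S is a preorder.

Yes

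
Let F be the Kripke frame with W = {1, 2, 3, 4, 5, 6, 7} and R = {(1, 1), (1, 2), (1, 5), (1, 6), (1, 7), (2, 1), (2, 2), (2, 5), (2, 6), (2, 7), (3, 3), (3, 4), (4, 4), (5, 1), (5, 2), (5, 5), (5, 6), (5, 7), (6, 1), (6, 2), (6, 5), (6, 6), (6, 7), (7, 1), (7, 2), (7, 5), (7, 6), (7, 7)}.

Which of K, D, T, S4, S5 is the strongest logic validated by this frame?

Serial (axiom D): yes — every world has a successor (e.g. 1 R 1).
Reflexive (axiom T): yes — every world is R-related to itself.
Transitive (axiom 4): yes — every two-step R-path is closed by a direct edge.
Euclidean (axiom 5): no — 3 R 4 and 3 R 3, but not 4 R 3.
So F validates K, D, T, S4; S5 would additionally require R to be Euclidean. The strongest is S4.

S4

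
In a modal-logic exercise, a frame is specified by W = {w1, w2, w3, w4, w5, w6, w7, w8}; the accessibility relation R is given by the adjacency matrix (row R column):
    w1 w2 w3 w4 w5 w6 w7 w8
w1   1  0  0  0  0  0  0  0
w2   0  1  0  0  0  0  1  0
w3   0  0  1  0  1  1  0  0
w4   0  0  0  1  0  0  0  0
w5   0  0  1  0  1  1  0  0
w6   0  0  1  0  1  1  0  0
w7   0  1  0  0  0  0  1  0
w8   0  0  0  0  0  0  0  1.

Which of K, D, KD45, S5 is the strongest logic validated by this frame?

S5

Serial (axiom D): yes — every world has a successor (e.g. w1 R w1).
Euclidean (axiom 5): yes — any two successors of a common world are R-related.
Transitive (axiom 4): yes — every two-step R-path is closed by a direct edge.
Reflexive (axiom T): yes — every world is R-related to itself.
So F validates K, D, KD45, S5. The strongest is S5.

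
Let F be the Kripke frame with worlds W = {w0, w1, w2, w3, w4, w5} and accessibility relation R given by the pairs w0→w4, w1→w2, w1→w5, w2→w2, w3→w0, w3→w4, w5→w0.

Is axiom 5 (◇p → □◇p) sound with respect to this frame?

Axiom 5 corresponds to the accessibility relation being Euclidean.
Euclidean: no — w1 R w2 and w1 R w5, but not w2 R w5.

No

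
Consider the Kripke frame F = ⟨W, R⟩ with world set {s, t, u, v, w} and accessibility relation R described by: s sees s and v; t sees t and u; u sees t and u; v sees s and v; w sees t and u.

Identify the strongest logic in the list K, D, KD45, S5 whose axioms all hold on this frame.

KD45

Serial (axiom D): yes — every world has a successor (e.g. s R s).
Euclidean (axiom 5): yes — any two successors of a common world are R-related.
Transitive (axiom 4): yes — every two-step R-path is closed by a direct edge.
Reflexive (axiom T): no — w is not related to itself.
So F validates K, D, KD45; S5 would additionally require R to be reflexive. The strongest is KD45.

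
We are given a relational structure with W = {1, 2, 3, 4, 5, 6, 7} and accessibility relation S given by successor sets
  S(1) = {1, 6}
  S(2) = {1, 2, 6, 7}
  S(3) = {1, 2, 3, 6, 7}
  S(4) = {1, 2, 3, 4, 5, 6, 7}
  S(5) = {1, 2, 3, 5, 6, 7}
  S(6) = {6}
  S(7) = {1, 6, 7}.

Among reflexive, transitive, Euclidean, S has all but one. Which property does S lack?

Euclidean

Reflexive: yes — every world is S-related to itself.
Transitive: yes — every two-step S-path is closed by a direct edge.
Euclidean: no — 2 S 1 and 2 S 7, but not 1 S 7.
Only Euclidean fails.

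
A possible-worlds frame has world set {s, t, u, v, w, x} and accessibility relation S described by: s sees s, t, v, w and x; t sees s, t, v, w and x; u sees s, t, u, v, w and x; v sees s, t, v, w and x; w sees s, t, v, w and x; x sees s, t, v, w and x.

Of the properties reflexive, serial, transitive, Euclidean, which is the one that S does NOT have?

Reflexive: yes — every world is S-related to itself.
Serial: yes — every world has a successor (e.g. s S s).
Transitive: yes — every two-step S-path is closed by a direct edge.
Euclidean: no — u S s and u S u, but not s S u.
Only Euclidean fails.

Euclidean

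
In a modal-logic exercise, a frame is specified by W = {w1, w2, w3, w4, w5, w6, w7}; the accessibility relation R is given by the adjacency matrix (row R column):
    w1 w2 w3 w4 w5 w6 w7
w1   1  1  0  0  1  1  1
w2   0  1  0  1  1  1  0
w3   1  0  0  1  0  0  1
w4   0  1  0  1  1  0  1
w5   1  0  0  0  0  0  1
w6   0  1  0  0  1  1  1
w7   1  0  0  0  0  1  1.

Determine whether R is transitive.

No

Transitive: no — w1 R w2 and w2 R w4, but not w1 R w4.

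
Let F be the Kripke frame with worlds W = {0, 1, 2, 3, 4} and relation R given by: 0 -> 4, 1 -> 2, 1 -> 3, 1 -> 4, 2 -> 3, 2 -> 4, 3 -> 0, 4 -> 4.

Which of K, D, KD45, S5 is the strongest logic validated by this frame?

Serial (axiom D): yes — every world has a successor (e.g. 0 R 4).
Euclidean (axiom 5): no — 1 R 3 and 1 R 2, but not 3 R 2.
Transitive (axiom 4): no — 1 R 3 and 3 R 0, but not 1 R 0.
Reflexive (axiom T): no — 0 is not related to itself.
So F validates K, D; KD45 would additionally require R to be Euclidean and transitive. The strongest is D.

D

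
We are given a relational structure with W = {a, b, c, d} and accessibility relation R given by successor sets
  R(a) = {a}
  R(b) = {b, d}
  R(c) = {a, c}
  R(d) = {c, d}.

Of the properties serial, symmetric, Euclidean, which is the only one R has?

Serial: yes — every world has a successor (e.g. a R a).
Symmetric: no — b R d but not d R b.
Euclidean: no — b R d and b R b, but not d R b.
Only serial holds.

serial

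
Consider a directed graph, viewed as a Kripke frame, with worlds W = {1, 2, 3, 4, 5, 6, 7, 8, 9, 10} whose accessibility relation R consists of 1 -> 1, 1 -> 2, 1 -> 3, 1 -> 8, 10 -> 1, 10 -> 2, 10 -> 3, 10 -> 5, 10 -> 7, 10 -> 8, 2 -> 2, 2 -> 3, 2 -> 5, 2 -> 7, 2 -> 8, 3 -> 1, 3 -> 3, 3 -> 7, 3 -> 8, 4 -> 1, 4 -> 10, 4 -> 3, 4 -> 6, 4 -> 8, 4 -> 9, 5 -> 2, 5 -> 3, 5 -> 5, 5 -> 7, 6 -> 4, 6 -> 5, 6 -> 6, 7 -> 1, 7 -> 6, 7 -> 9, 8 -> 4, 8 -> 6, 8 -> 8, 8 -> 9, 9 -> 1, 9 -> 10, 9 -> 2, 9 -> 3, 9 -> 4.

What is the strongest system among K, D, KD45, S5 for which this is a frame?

Serial (axiom D): yes — every world has a successor (e.g. 1 R 1).
Euclidean (axiom 5): no — 1 R 3 and 1 R 2, but not 3 R 2.
Transitive (axiom 4): no — 1 R 2 and 2 R 5, but not 1 R 5.
Reflexive (axiom T): no — 4 is not related to itself.
So F validates K, D; KD45 would additionally require R to be Euclidean and transitive. The strongest is D.

D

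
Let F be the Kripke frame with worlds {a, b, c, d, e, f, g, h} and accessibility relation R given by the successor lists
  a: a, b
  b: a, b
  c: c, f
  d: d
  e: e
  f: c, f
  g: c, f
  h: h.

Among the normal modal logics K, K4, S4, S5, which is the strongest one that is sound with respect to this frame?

K4

Transitive (axiom 4): yes — every two-step R-path is closed by a direct edge.
Reflexive (axiom T): no — g is not related to itself.
Euclidean (axiom 5): yes — any two successors of a common world are R-related.
So F validates K, K4; S4 would additionally require R to be reflexive. The strongest is K4.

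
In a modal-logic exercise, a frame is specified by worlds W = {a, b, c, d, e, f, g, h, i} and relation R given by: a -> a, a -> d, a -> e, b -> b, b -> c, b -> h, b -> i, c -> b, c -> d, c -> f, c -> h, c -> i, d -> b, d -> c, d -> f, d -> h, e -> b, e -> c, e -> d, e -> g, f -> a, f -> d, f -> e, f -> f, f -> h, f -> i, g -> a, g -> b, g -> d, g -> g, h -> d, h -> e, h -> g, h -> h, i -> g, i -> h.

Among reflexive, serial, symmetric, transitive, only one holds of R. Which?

serial

Reflexive: no — c is not related to itself.
Serial: yes — every world has a successor (e.g. a R a).
Symmetric: no — a R d but not d R a.
Transitive: no — a R d and d R b, but not a R b.
Only serial holds.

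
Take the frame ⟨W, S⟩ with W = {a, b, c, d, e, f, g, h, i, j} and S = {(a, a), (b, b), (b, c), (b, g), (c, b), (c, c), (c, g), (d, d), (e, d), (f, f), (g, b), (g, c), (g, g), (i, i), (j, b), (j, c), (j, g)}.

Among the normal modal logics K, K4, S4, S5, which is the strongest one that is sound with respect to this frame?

Transitive (axiom 4): yes — every two-step S-path is closed by a direct edge.
Reflexive (axiom T): no — e is not related to itself.
Euclidean (axiom 5): yes — any two successors of a common world are S-related.
So F validates K, K4; S4 would additionally require S to be reflexive. The strongest is K4.

K4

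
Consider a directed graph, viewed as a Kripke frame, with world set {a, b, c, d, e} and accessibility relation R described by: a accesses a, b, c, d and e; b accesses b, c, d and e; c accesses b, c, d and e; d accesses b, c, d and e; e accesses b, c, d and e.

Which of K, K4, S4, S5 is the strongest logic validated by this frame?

S4

Transitive (axiom 4): yes — every two-step R-path is closed by a direct edge.
Reflexive (axiom T): yes — every world is R-related to itself.
Euclidean (axiom 5): no — a R b and a R a, but not b R a.
So F validates K, K4, S4; S5 would additionally require R to be Euclidean. The strongest is S4.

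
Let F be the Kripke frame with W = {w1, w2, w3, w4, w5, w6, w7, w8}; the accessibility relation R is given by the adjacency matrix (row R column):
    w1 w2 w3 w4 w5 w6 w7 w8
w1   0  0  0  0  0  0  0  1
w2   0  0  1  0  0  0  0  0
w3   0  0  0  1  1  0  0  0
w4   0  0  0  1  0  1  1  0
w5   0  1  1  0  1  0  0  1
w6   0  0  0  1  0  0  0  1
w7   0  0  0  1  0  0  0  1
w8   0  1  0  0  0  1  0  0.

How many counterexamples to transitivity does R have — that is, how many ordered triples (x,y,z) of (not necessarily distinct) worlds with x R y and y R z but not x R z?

24

Enumerating: (w1,w8,w2), (w1,w8,w6), (w2,w3,w4), (w2,w3,w5), (w3,w4,w6), (w3,w4,w7), (w3,w5,w2), (w3,w5,w3), (w3,w5,w8), (w4,w6,w8), (w4,w7,w8), (w5,w3,w4), … and 12 more.
Total: 24.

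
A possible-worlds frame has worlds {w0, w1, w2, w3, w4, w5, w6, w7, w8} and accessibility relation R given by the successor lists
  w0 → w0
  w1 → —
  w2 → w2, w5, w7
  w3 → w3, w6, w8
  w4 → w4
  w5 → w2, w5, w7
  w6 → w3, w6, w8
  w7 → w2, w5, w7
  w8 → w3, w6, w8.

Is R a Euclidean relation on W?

Euclidean: yes — any two successors of a common world are R-related.

Yes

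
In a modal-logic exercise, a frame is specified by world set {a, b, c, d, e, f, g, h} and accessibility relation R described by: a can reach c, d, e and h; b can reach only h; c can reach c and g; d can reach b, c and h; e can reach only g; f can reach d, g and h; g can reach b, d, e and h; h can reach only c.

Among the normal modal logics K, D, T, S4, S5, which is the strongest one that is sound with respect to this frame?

Serial (axiom D): yes — every world has a successor (e.g. a R c).
Reflexive (axiom T): no — a is not related to itself.
Transitive (axiom 4): no — a R c and c R g, but not a R g.
Euclidean (axiom 5): no — a R c and a R d, but not c R d.
So F validates K, D; T would additionally require R to be reflexive. The strongest is D.

D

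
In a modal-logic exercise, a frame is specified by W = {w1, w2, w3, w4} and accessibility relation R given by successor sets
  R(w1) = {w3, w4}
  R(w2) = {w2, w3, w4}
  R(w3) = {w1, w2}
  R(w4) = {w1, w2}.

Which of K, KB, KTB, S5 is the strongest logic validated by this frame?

KB

Symmetric (axiom B): yes — every pair in R has its reverse in R.
Reflexive (axiom T): no — w1 is not related to itself.
Euclidean (axiom 5): no — w1 R w3 and w1 R w4, but not w3 R w4.
So F validates K, KB; KTB would additionally require R to be reflexive. The strongest is KB.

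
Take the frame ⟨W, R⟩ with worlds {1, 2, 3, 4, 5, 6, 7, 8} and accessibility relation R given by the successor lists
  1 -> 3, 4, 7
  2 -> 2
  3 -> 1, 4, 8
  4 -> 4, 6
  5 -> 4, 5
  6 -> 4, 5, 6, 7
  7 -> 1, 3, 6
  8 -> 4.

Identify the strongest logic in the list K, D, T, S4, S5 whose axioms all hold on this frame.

D

Serial (axiom D): yes — every world has a successor (e.g. 1 R 3).
Reflexive (axiom T): no — 1 is not related to itself.
Transitive (axiom 4): no — 1 R 3 and 3 R 8, but not 1 R 8.
Euclidean (axiom 5): no — 1 R 3 and 1 R 7, but not 3 R 7.
So F validates K, D; T would additionally require R to be reflexive. The strongest is D.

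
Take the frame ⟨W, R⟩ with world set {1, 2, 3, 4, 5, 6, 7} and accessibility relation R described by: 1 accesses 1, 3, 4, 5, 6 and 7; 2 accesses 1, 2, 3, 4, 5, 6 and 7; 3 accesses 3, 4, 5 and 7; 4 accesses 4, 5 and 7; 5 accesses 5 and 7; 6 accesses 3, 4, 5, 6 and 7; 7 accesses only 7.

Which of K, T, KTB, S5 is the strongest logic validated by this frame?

T

Reflexive (axiom T): yes — every world is R-related to itself.
Symmetric (axiom B): no — 1 R 3 but not 3 R 1.
Euclidean (axiom 5): no — 1 R 3 and 1 R 6, but not 3 R 6.
So F validates K, T; KTB would additionally require R to be symmetric. The strongest is T.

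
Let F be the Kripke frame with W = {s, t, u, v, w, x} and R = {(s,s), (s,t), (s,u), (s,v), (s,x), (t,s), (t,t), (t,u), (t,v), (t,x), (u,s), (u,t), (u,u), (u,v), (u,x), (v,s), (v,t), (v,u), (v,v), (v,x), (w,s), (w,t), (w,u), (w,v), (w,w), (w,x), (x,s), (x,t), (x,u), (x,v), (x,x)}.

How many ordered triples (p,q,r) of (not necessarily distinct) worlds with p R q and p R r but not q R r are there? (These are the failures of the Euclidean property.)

Enumerating: (w,s,w), (w,t,w), (w,u,w), (w,v,w), (w,x,w).

5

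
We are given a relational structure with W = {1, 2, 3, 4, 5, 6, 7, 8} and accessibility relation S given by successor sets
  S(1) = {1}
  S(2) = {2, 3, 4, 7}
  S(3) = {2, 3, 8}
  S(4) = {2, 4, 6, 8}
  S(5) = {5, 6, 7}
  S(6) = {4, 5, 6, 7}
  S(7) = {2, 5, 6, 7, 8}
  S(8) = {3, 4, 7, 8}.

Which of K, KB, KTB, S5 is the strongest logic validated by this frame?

Symmetric (axiom B): yes — every pair in S has its reverse in S.
Reflexive (axiom T): yes — every world is S-related to itself.
Euclidean (axiom 5): no — 2 S 3 and 2 S 4, but not 3 S 4.
So F validates K, KB, KTB; S5 would additionally require S to be Euclidean. The strongest is KTB.

KTB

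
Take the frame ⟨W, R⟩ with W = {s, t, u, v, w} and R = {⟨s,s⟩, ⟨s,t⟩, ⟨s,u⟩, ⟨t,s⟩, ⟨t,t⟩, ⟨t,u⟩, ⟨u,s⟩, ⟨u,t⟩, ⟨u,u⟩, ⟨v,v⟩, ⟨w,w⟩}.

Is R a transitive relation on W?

Transitive: yes — every two-step R-path is closed by a direct edge.

Yes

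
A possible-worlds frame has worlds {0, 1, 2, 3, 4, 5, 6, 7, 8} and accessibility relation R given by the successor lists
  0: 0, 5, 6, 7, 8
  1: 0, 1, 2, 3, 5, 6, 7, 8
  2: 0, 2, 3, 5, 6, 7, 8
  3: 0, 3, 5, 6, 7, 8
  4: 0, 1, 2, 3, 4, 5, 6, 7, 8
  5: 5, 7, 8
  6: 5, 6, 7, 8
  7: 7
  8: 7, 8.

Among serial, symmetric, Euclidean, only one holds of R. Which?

serial

Serial: yes — every world has a successor (e.g. 0 R 0).
Symmetric: no — 0 R 5 but not 5 R 0.
Euclidean: no — 0 R 5 and 0 R 6, but not 5 R 6.
Only serial holds.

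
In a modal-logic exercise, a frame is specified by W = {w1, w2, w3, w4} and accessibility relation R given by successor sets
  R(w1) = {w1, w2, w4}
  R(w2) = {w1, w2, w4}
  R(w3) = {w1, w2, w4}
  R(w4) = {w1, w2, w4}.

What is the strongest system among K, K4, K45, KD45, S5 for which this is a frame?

Transitive (axiom 4): yes — every two-step R-path is closed by a direct edge.
Euclidean (axiom 5): yes — any two successors of a common world are R-related.
Serial (axiom D): yes — every world has a successor (e.g. w1 R w1).
Reflexive (axiom T): no — w3 is not related to itself.
So F validates K, K4, K45, KD45; S5 would additionally require R to be reflexive. The strongest is KD45.

KD45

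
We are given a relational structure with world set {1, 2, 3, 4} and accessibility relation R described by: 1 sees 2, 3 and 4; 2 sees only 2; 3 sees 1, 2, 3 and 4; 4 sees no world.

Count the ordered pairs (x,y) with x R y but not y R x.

Enumerating: (1,2), (1,4), (3,2), (3,4).

4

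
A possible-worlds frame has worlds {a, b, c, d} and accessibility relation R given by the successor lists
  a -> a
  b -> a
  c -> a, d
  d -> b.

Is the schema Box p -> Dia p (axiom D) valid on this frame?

Yes

Axiom D corresponds to the accessibility relation being serial.
Serial: yes — every world has a successor (e.g. a R a).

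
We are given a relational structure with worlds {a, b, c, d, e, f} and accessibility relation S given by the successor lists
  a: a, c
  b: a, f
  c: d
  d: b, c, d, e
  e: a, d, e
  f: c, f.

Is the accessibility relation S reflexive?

Reflexive: no — b is not related to itself.

No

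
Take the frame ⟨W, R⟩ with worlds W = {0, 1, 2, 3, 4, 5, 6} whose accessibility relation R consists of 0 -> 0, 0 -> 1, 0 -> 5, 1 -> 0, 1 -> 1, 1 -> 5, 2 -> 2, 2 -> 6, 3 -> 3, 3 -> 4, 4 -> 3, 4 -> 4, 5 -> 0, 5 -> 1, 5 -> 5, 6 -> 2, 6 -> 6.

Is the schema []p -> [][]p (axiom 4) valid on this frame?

By correspondence theory, 4 is valid on a frame iff R is transitive.
Transitive: yes — every two-step R-path is closed by a direct edge.

Yes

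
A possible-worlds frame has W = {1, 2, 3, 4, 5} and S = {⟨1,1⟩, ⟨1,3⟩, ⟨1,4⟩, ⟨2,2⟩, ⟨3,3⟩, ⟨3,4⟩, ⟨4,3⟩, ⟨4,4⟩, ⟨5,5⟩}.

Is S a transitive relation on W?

Yes

Transitive: yes — every two-step S-path is closed by a direct edge.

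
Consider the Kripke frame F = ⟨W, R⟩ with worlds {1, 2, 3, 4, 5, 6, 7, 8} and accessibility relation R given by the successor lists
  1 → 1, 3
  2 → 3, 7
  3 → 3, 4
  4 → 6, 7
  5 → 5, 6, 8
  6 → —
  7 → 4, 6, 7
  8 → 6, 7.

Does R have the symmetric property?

No

Symmetric: no — 1 R 3 but not 3 R 1.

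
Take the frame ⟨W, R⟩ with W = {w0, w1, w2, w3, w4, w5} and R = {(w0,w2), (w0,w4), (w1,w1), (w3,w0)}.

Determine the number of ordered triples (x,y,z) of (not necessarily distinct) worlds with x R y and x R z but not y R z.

Enumerating: (w0,w2,w2), (w0,w2,w4), (w0,w4,w2), (w0,w4,w4), (w3,w0,w0).

5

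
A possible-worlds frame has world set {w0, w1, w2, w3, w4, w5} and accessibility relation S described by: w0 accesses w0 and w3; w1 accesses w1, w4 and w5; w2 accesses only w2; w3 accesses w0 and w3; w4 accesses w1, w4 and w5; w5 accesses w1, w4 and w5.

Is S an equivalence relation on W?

Yes

Reflexive: yes — every world is S-related to itself.
Symmetric: yes — every pair in S has its reverse in S.
Transitive: yes — every two-step S-path is closed by a direct edge.
So S is an equivalence relation.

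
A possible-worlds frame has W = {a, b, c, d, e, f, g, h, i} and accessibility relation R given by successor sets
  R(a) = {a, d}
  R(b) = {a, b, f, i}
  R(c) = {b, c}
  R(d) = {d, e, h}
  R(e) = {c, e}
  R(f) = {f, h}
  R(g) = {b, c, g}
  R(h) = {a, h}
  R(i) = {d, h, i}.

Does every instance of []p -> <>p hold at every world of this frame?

The schema D characterises exactly the serial frames.
Serial: yes — every world has a successor (e.g. a R a).

Yes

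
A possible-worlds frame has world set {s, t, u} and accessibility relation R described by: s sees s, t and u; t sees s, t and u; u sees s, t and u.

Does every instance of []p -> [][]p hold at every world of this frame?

Yes

Axiom 4 corresponds to the accessibility relation being transitive.
Transitive: yes — every two-step R-path is closed by a direct edge.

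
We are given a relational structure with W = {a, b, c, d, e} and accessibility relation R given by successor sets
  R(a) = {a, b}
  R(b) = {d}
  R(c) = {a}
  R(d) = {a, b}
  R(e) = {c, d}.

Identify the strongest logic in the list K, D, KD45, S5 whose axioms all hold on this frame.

D

Serial (axiom D): yes — every world has a successor (e.g. a R a).
Euclidean (axiom 5): no — d R b and d R a, but not b R a.
Transitive (axiom 4): no — a R b and b R d, but not a R d.
Reflexive (axiom T): no — b is not related to itself.
So F validates K, D; KD45 would additionally require R to be Euclidean and transitive. The strongest is D.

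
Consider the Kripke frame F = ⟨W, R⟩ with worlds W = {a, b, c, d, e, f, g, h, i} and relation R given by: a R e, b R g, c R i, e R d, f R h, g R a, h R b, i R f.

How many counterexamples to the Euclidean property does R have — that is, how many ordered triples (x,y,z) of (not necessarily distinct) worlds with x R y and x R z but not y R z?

8

Enumerating: (a,e,e), (b,g,g), (c,i,i), (e,d,d), (f,h,h), (g,a,a), (h,b,b), (i,f,f).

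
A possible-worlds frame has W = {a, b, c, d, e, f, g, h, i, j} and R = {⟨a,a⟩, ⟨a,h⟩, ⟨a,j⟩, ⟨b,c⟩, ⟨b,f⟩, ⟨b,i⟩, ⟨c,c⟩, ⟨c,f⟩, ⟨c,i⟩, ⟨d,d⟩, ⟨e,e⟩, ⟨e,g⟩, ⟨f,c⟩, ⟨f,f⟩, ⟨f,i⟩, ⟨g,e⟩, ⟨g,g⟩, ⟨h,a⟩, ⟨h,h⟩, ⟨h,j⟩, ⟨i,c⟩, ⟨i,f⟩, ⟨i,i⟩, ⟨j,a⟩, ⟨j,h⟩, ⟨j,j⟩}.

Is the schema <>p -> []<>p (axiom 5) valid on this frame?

The schema 5 characterises exactly the Euclidean frames.
Euclidean: yes — any two successors of a common world are R-related.

Yes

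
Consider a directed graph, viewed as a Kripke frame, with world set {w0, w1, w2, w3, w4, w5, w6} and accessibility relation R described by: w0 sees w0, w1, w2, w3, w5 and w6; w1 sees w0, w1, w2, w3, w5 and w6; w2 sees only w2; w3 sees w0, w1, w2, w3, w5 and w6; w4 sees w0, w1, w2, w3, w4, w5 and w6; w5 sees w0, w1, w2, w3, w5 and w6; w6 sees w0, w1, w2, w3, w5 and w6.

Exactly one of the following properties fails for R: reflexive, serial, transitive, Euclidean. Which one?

Euclidean

Reflexive: yes — every world is R-related to itself.
Serial: yes — every world has a successor (e.g. w0 R w0).
Transitive: yes — every two-step R-path is closed by a direct edge.
Euclidean: no — w0 R w2 and w0 R w1, but not w2 R w1.
Only Euclidean fails.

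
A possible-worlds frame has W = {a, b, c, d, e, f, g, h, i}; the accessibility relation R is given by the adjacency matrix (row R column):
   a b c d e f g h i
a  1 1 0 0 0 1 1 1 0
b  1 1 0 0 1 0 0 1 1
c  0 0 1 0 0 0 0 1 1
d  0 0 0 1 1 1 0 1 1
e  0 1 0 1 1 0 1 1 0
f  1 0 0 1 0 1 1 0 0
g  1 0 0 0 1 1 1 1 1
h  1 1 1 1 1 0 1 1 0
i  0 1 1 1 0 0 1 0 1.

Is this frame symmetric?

Yes

Symmetric: yes — every pair in R has its reverse in R.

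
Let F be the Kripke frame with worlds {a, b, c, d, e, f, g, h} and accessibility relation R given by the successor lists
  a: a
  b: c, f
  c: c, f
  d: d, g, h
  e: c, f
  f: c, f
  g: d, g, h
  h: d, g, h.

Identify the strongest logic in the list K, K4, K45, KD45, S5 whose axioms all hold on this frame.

Transitive (axiom 4): yes — every two-step R-path is closed by a direct edge.
Euclidean (axiom 5): yes — any two successors of a common world are R-related.
Serial (axiom D): yes — every world has a successor (e.g. a R a).
Reflexive (axiom T): no — b is not related to itself.
So F validates K, K4, K45, KD45; S5 would additionally require R to be reflexive. The strongest is KD45.

KD45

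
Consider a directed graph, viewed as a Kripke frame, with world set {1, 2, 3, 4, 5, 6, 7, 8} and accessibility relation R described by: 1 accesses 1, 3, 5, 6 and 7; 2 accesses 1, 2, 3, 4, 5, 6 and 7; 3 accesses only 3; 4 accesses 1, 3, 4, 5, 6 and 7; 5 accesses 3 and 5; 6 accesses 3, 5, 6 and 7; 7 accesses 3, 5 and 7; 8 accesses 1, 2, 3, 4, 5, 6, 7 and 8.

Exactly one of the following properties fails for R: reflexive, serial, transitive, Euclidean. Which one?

Euclidean

Reflexive: yes — every world is R-related to itself.
Serial: yes — every world has a successor (e.g. 1 R 1).
Transitive: yes — every two-step R-path is closed by a direct edge.
Euclidean: no — 1 R 3 and 1 R 5, but not 3 R 5.
Only Euclidean fails.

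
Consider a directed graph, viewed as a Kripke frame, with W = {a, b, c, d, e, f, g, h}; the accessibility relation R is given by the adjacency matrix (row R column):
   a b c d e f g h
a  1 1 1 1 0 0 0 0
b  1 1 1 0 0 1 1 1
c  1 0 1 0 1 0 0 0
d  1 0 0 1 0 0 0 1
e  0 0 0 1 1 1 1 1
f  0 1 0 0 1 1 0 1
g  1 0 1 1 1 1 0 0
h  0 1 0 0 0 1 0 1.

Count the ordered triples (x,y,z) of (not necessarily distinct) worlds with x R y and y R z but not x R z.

Enumerating: (a,b,f), (a,b,g), (a,b,h), (a,c,e), (a,d,h), (b,a,d), (b,c,e), (b,f,e), (b,g,d), (b,g,e), (c,a,b), (c,a,d), … and 28 more.
Total: 40.

40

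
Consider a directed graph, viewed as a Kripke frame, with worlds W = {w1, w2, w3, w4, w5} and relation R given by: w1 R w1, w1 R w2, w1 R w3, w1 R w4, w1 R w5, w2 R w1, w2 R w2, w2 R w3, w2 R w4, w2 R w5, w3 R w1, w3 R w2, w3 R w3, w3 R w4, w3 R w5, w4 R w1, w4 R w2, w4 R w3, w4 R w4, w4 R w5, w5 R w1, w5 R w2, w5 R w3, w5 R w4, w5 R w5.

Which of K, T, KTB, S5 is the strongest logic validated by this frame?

S5

Reflexive (axiom T): yes — every world is R-related to itself.
Symmetric (axiom B): yes — every pair in R has its reverse in R.
Euclidean (axiom 5): yes — any two successors of a common world are R-related.
So F validates K, T, KTB, S5. The strongest is S5.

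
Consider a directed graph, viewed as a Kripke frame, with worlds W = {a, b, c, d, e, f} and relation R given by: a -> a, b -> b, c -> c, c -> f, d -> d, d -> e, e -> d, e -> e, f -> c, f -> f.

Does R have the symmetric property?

Symmetric: yes — every pair in R has its reverse in R.

Yes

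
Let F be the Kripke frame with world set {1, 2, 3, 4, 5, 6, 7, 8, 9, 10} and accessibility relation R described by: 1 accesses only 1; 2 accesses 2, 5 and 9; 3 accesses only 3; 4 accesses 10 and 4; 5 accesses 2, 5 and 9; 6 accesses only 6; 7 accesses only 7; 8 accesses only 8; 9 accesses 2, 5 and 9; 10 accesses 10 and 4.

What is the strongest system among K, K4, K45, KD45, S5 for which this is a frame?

S5

Transitive (axiom 4): yes — every two-step R-path is closed by a direct edge.
Euclidean (axiom 5): yes — any two successors of a common world are R-related.
Serial (axiom D): yes — every world has a successor (e.g. 1 R 1).
Reflexive (axiom T): yes — every world is R-related to itself.
So F validates K, K4, K45, KD45, S5. The strongest is S5.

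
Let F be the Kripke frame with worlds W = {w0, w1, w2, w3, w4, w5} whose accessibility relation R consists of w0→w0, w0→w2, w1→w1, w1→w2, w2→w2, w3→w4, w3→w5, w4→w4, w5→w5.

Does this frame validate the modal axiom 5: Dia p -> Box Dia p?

By correspondence theory, 5 is valid on a frame iff R is Euclidean.
Euclidean: no — w3 R w4 and w3 R w5, but not w4 R w5.

No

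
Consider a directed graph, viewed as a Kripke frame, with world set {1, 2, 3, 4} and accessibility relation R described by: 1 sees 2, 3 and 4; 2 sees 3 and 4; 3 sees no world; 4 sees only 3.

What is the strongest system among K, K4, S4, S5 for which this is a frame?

Transitive (axiom 4): yes — every two-step R-path is closed by a direct edge.
Reflexive (axiom T): no — 1 is not related to itself.
Euclidean (axiom 5): no — 1 R 3 and 1 R 2, but not 3 R 2.
So F validates K, K4; S4 would additionally require R to be reflexive. The strongest is K4.

K4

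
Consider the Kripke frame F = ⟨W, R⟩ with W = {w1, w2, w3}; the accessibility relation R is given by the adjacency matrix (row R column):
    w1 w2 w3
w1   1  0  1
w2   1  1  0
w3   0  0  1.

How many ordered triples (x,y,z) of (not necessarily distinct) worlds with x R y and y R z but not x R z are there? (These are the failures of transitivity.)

1

Enumerating: (w2,w1,w3).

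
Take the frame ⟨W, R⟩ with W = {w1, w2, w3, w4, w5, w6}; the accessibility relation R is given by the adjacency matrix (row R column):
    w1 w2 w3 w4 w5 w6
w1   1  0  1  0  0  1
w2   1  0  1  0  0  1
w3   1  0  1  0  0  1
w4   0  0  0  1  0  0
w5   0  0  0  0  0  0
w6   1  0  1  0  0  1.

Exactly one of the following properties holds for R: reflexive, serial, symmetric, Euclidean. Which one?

Euclidean

Reflexive: no — w2 is not related to itself.
Serial: no — w5 has no R-successor.
Symmetric: no — w2 R w1 but not w1 R w2.
Euclidean: yes — any two successors of a common world are R-related.
Only Euclidean holds.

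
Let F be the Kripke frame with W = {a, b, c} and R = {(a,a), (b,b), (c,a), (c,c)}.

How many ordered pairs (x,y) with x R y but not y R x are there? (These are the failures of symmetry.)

1

Enumerating: (c,a).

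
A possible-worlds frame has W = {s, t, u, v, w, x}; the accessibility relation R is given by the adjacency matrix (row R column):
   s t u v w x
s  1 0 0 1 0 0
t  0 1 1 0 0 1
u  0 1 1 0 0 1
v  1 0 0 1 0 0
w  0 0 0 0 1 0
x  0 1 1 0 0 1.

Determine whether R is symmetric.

Yes

Symmetric: yes — every pair in R has its reverse in R.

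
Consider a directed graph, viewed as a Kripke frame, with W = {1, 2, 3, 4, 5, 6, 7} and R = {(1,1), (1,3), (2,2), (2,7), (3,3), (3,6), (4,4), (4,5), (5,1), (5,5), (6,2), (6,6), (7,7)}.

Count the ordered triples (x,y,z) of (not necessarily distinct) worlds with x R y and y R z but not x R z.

5

Enumerating: (1,3,6), (3,6,2), (4,5,1), (5,1,3), (6,2,7).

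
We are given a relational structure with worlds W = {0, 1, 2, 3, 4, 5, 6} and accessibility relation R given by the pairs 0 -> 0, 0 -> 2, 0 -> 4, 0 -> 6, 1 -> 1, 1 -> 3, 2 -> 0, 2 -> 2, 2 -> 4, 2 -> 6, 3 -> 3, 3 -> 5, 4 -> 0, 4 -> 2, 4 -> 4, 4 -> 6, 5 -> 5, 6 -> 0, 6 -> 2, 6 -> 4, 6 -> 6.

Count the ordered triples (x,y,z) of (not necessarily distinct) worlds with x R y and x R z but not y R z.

Enumerating: (1,3,1), (3,5,3).

2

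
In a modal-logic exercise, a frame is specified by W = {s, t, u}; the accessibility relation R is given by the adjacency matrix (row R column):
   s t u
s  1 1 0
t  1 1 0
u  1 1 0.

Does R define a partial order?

Reflexive: no — u is not related to itself.
Transitive: yes — every two-step R-path is closed by a direct edge.
Antisymmetric: no — s R t and t R s with s ≠ t.
So R is not a partial order.

No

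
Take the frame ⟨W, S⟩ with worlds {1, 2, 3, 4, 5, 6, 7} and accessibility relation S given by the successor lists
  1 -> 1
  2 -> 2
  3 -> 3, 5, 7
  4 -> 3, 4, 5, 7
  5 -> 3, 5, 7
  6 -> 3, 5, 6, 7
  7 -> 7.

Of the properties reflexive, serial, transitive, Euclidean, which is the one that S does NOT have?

Euclidean

Reflexive: yes — every world is S-related to itself.
Serial: yes — every world has a successor (e.g. 1 S 1).
Transitive: yes — every two-step S-path is closed by a direct edge.
Euclidean: no — 3 S 7 and 3 S 5, but not 7 S 5.
Only Euclidean fails.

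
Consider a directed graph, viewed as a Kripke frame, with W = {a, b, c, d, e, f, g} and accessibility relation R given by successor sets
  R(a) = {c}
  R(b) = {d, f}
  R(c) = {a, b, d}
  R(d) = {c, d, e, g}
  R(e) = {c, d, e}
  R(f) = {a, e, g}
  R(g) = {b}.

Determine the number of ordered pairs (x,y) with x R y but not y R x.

Enumerating: (b,d), (b,f), (c,b), (d,g), (e,c), (f,a), (f,e), (f,g), (g,b).

9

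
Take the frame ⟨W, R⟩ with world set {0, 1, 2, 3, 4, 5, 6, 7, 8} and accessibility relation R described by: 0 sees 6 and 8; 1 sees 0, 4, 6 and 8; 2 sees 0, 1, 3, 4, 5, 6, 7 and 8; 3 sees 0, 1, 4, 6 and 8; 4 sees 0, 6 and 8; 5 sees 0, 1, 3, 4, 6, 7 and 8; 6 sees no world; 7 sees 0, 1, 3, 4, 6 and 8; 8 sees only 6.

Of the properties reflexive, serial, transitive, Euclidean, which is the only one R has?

transitive

Reflexive: no — 0 is not related to itself.
Serial: no — 6 has no R-successor.
Transitive: yes — every two-step R-path is closed by a direct edge.
Euclidean: no — 0 R 6 and 0 R 8, but not 6 R 8.
Only transitive holds.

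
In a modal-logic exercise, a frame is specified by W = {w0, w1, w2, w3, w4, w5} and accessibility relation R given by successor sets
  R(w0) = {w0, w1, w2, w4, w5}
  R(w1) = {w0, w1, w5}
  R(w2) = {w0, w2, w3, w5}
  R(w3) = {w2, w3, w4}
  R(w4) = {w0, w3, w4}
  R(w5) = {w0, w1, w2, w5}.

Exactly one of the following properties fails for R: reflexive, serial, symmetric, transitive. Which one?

transitive

Reflexive: yes — every world is R-related to itself.
Serial: yes — every world has a successor (e.g. w0 R w0).
Symmetric: yes — every pair in R has its reverse in R.
Transitive: no — w0 R w2 and w2 R w3, but not w0 R w3.
Only transitive fails.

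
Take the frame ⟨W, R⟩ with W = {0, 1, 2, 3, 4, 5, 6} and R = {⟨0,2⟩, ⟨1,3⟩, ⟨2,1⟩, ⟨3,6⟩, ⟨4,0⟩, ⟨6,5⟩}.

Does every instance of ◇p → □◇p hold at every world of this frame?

The schema 5 characterises exactly the Euclidean frames.
Euclidean: no — 0 R 2 and 0 R 2, but not 2 R 2.

No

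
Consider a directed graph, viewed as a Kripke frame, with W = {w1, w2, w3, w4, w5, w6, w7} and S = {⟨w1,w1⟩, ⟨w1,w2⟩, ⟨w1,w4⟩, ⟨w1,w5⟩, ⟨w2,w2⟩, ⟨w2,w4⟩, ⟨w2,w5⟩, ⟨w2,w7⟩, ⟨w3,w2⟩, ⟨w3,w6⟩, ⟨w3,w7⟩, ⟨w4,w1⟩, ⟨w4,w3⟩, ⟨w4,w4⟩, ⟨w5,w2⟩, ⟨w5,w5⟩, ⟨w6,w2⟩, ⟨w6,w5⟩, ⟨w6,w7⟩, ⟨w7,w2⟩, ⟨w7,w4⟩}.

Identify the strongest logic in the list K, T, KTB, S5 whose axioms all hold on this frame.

Reflexive (axiom T): no — w3 is not related to itself.
Symmetric (axiom B): no — w1 S w2 but not w2 S w1.
Euclidean (axiom 5): no — w1 S w4 and w1 S w2, but not w4 S w2.
So F validates K; T would additionally require S to be reflexive. The strongest is K.

K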